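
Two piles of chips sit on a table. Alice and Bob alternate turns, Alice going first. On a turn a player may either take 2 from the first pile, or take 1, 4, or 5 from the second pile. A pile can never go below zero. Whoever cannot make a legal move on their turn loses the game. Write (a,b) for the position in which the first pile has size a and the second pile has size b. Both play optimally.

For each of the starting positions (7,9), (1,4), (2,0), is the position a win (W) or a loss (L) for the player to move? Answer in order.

Label each position W (a win for the player to move) or L (a loss). A position with no legal move is L; any other position is W exactly when some move reaches an L, and L when every move reaches a W.
No move ever increases a pile, so every position that can arise here has a ≤ 7 and b ≤ 9; it is enough to label the cells with 0 ≤ a ≤ 7 and 0 ≤ b ≤ 9.
Every move lowers a or b (never raises either), so fill the grid row by row in increasing a, and left to right within a row: each cell's successors are then already labelled.
      b=0  b=1  b=2  b=3  b=4  b=5  b=6  b=7  b=8  b=9
a=0:    L    W    L    W    W    W    W    W    L    W
a=1:    L    W    L    W    W    W    W    W    L    W
a=2:    W    L    W    L    W    W    W    W    W    L
a=3:    W    L    W    L    W    W    W    W    W    L
a=4:    L    W    L    W    W    W    W    W    L    W
a=5:    L    W    L    W    W    W    W    W    L    W
a=6:    W    L    W    L    W    W    W    W    W    L
a=7:    W    L    W    L    W    W    W    W    W    L
Cells with no legal move (terminal, hence L): (0,0), (1,0).
The remaining L cells, each justified by listing all of its moves:
(0,2): →(0,1)(W) only, which is W, so L
(0,8): →(0,7)(W), (0,4)(W), (0,3)(W) — all W, so L
(1,2): →(1,1)(W) only, which is W, so L
(1,8): →(1,7)(W), (1,4)(W), (1,3)(W) — all W, so L
(2,1): →(0,1)(W), (2,0)(W) — all W, so L
(2,3): →(0,3)(W), (2,2)(W) — all W, so L
(2,9): →(0,9)(W), (2,8)(W), (2,5)(W), (2,4)(W) — all W, so L
(3,1): →(1,1)(W), (3,0)(W) — all W, so L
(3,3): →(1,3)(W), (3,2)(W) — all W, so L
(3,9): →(1,9)(W), (3,8)(W), (3,5)(W), (3,4)(W) — all W, so L
(4,0): →(2,0)(W) only, which is W, so L
(4,2): →(2,2)(W), (4,1)(W) — all W, so L
(4,8): →(2,8)(W), (4,7)(W), (4,4)(W), (4,3)(W) — all W, so L
(5,0): →(3,0)(W) only, which is W, so L
(5,2): →(3,2)(W), (5,1)(W) — all W, so L
(5,8): →(3,8)(W), (5,7)(W), (5,4)(W), (5,3)(W) — all W, so L
(6,1): →(4,1)(W), (6,0)(W) — all W, so L
(6,3): →(4,3)(W), (6,2)(W) — all W, so L
(6,9): →(4,9)(W), (6,8)(W), (6,5)(W), (6,4)(W) — all W, so L
(7,1): →(5,1)(W), (7,0)(W) — all W, so L
(7,3): →(5,3)(W), (7,2)(W) — all W, so L
(7,9): →(5,9)(W), (7,8)(W), (7,5)(W), (7,4)(W) — all W, so L
Every other cell has at least one move into one of the L cells above, so it is W.
(7,9): one of the L cells justified above, so L
(1,4): the move to (1,0) reaches an L cell, so W
(2,0): the move to (0,0) reaches an L cell, so W

(7,9): L, (1,4): W, (2,0): W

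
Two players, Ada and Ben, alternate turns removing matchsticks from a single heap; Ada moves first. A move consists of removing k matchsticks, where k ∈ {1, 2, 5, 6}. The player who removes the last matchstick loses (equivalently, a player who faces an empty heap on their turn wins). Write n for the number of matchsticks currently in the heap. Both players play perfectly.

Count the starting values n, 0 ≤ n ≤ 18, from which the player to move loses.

Positions with no move are W. A position that does have a move is losing for the player to move precisely when every available move leads to a winning position for the opponent. Fill in the labels:
n=0: no move; the opponent has just taken the last matchstick and therefore loses → W
n=1: →0(W) only, which is W, so L
n=2: →1(L), so W
n=3: →1(L), so W
n=4: →3(W), 2(W) — all W, so L
n=5: →4(L), so W
n=6: →4(L), so W
n=7: →1(L), so W
n=8: →7(W), 6(W), 3(W), 2(W) — all W, so L
n=9: →8(L), so W
n=10: →8(L), so W
n=11: →10(W), 9(W), 6(W), 5(W) — all W, so L
n=12: →11(L), so W
n=13: →11(L), so W
n=14: →8(L), so W
n=15: →14(W), 13(W), 10(W), 9(W) — all W, so L
n=16: →15(L), so W
n=17: →15(L), so W
n=18: →17(W), 16(W), 13(W), 12(W) — all W, so L
L entries with 0 ≤ n ≤ 18: n = 1, 4, 8, 11, 15, 18; that makes 6.

6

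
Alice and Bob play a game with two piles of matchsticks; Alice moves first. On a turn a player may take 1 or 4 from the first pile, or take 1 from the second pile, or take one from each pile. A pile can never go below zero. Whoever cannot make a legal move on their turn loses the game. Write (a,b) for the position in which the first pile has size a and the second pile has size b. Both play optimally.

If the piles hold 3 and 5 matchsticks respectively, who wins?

Work bottom-up. With no move the player to move loses. Otherwise the position is W if at least one move leads to an L position for the opponent, and L if every move leads to a W.
No move ever increases a pile, so every position that can arise here has a ≤ 3 and b ≤ 5; it is enough to label the cells with 0 ≤ a ≤ 3 and 0 ≤ b ≤ 5.
Every move lowers a or b (never raises either), so fill the grid row by row in increasing a, and left to right within a row: each cell's successors are then already labelled.
      b=0  b=1  b=2  b=3  b=4  b=5
a=0:    L    W    L    W    L    W
a=1:    W    W    W    W    W    W
a=2:    L    W    L    W    L    W
a=3:    W    W    W    W    W    W
Cells with no legal move (terminal, hence L): (0,0).
The remaining L cells, each justified by listing all of its moves:
(0,2): →(0,1)(W) only, which is W, so L
(0,4): →(0,3)(W) only, which is W, so L
(2,0): →(1,0)(W) only, which is W, so L
(2,2): →(1,2)(W), (2,1)(W), (1,1)(W) — all W, so L
(2,4): →(1,4)(W), (2,3)(W), (1,3)(W) — all W, so L
Every other cell has at least one move into one of the L cells above, so it is W.
The starting position (3,5) is W: Alice should move to (2,4), handing over an L position.

Alice wins.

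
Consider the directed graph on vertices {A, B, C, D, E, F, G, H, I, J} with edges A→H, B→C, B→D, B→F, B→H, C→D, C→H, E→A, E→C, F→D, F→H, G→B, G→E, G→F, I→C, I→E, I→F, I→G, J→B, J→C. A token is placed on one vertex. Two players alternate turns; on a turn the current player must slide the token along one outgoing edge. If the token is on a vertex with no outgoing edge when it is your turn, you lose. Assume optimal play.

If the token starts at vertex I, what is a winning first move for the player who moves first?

Positions with no move are L. A position that does have a move is losing for the player to move precisely when every available move leads to a winning position for the opponent. Fill in the labels:
Every edge goes from a vertex to one that appears earlier in the order D, H, A, C, F, B, E, J, G, I, so processing vertices in that order labels each vertex after all of its successors.
D: no outgoing edge → L
H: no outgoing edge → L
A: reaches L-position H → W
C: reaches L-position H → W
F: reaches L-position H → W
B: reaches L-position H → W
E: only reaches C(W), A(W), all W → L
J: only reaches B(W), C(W), all W → L
G: reaches L-position E → W
I: reaches L-position E → W
From I, the L positions reachable in one move are: E.

Move to E.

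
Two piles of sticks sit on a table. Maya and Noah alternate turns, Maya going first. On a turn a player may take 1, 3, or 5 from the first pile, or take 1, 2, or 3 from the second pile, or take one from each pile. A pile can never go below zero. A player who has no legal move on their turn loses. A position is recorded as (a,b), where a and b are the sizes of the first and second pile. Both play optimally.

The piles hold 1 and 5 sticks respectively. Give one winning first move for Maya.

Move to (1,2).

Label each position W (a win for the player to move) or L (a loss). A position with no legal move is L; any other position is W exactly when some move reaches an L, and L when every move reaches a W.
No move ever increases a pile, so every position that can arise here has a ≤ 1 and b ≤ 5; it is enough to label the cells with 0 ≤ a ≤ 1 and 0 ≤ b ≤ 5.
Every move lowers a or b (never raises either), so fill the grid row by row in increasing a, and left to right within a row: each cell's successors are then already labelled.
      b=0  b=1  b=2  b=3  b=4  b=5
a=0:    L    W    W    W    L    W
a=1:    W    W    L    W    W    W
Cells with no legal move (terminal, hence L): (0,0).
The remaining L cells, each justified by listing all of its moves:
(0,4): →(0,3)(W), (0,2)(W), (0,1)(W) — all W, so L
(1,2): →(0,2)(W), (1,1)(W), (1,0)(W), (0,1)(W) — all W, so L
Every other cell has at least one move into one of the L cells above, so it is W.
From (1,5), the L positions reachable in one move are: (1,2), (0,4). Any move reaching one of these is winning.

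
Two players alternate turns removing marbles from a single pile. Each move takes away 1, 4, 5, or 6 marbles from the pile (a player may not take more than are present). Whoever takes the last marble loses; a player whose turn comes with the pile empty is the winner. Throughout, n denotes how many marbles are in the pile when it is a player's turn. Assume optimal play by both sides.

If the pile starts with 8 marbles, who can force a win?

Build the W/L table. Terminal = W. A non-terminal position is W if it has a move to some L; otherwise it is L.
n=0: no move; the opponent has just taken the last marble and therefore loses → W
n=1: L (sole option 0(W) is W)
n=2: W (go to 1, an L position)
n=3: L (sole option 2(W) is W)
n=4: W (go to 3, an L position)
n=5: W (go to 1, an L position)
n=6: W (go to 1, an L position)
n=7: W (go to 3, an L position)
n=8: W (go to 3, an L position)
From 8 the player to move can remove 5, leaving 3, reaching an L position.

The first player wins.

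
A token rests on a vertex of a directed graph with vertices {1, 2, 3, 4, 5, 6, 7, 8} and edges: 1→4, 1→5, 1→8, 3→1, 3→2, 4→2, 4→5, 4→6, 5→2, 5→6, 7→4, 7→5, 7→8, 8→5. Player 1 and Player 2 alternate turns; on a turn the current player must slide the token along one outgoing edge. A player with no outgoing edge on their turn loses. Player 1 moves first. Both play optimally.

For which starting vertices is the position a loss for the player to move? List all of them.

2, 6, 8

Label each position W (a win for the player to move) or L (a loss). A position with no legal move is L; any other position is W exactly when some move reaches an L, and L when every move reaches a W.
Every edge goes from a vertex to one that appears earlier in the order 6, 2, 5, 4, 8, 7, 1, 3, so processing vertices in that order labels each vertex after all of its successors.
6: no outgoing edge → L
2: no outgoing edge → L
5: →2(L), so W
4: →2(L), so W
8: →5(W) only, which is W, so L
7: →8(L), so W
1: →8(L), so W
3: →2(L), so W
Reading off the rows marked L gives the requested list; there are 3 such vertices.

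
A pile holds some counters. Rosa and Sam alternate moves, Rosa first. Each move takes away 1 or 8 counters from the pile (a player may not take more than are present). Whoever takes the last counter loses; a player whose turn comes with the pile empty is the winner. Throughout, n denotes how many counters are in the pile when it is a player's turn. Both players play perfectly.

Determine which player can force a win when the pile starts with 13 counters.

Work bottom-up. With no move the player to move wins. Otherwise the position is W if at least one move leads to an L position for the opponent, and L if every move leads to a W.
n=0: no move; the opponent has just taken the last counter and therefore loses → W
n=1: only reaches 0(W), which is W → L
n=2: reaches L-position 1 → W
n=3: only reaches 2(W), which is W → L
n=4: reaches L-position 3 → W
n=5: only reaches 4(W), which is W → L
n=6: reaches L-position 5 → W
n=7: only reaches 6(W), which is W → L
n=8: reaches L-position 7 → W
n=9: reaches L-position 1 → W
n=10: only reaches 9(W), 2(W), all W → L
n=11: reaches L-position 10 → W
n=12: only reaches 11(W), 4(W), all W → L
n=13: reaches L-position 12 → W
The starting position 13 is W: Rosa should remove 1, leaving 12, handing over an L position.

Rosa wins.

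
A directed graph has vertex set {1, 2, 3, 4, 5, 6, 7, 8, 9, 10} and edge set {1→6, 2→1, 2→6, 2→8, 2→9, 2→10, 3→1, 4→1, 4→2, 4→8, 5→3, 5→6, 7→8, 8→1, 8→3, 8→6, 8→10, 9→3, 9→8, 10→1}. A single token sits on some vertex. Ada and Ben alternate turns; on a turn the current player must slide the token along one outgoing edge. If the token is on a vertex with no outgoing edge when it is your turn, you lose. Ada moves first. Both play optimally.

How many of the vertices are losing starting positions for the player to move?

5

Compute win/loss labels from the base case upward. A position with no move is L. Any other position is W if it can reach an L in one move, else L.
Every edge goes from a vertex to one that appears earlier in the order 6, 1, 10, 3, 8, 9, 5, 7, 2, 4, so processing vertices in that order labels each vertex after all of its successors.
6: no outgoing edge → L
1: W (go to 6, an L position)
10: L (sole option 1(W) is W)
3: L (sole option 1(W) is W)
8: W (go to 3, an L position)
9: W (go to 3, an L position)
5: W (go to 3, an L position)
7: L (sole option 8(W) is W)
2: W (go to 10, an L position)
4: L (options 2(W), 8(W), 1(W) are all W)
The L vertices are 3, 4, 6, 7, 10; that is 5 in all.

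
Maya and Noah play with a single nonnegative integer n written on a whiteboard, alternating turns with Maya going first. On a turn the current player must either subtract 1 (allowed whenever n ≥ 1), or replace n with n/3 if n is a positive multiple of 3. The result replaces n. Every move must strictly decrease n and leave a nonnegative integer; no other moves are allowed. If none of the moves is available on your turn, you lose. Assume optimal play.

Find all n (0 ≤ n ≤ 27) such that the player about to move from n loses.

Positions with no move are L. A position that does have a move is losing for the player to move precisely when every available move leads to a winning position for the opponent. Fill in the labels:
n=0: no move → L
n=1: →0(L), so W
n=2: →1(W) only, which is W, so L
n=3: →2(L), so W
n=4: →3(W) only, which is W, so L
n=5: →4(L), so W
n=6: →2(L), so W
n=7: →6(W) only, which is W, so L
n=8: →7(L), so W
n=9: →3(W), 8(W) — all W, so L
n=10: →9(L), so W
n=11: →10(W) only, which is W, so L
n=12: →4(L), so W
n=13: →12(W) only, which is W, so L
n=14: →13(L), so W
n=15: →5(W), 14(W) — all W, so L
n=16: →15(L), so W
n=17: →16(W) only, which is W, so L
n=18: →17(L), so W
n=19: →18(W) only, which is W, so L
n=20: →19(L), so W
n=21: →7(L), so W
n=22: →21(W) only, which is W, so L
n=23: →22(L), so W
n=24: →8(W), 23(W) — all W, so L
n=25: →24(L), so W
n=26: →25(W) only, which is W, so L
n=27: →9(L), so W
The losing starting values of n are exactly the entries labelled L in this table (13 of them).

0, 2, 4, 7, 9, 11, 13, 15, 17, 19, 22, 24, 26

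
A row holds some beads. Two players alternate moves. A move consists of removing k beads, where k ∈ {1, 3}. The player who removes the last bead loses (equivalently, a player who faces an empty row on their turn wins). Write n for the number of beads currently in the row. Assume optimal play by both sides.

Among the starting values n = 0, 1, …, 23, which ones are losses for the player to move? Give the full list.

1, 3, 5, 7, 9, 11, 13, 15, 17, 19, 21, 23

Work bottom-up. With no move the player to move wins. Otherwise the position is W if at least one move leads to an L position for the opponent, and L if every move leads to a W.
n=0: no move; the opponent has just taken the last bead and therefore loses → W
n=1: L (sole option 0(W) is W)
n=2: W (go to 1, an L position)
n=3: L (options 2(W), 0(W) are all W)
n=4: W (go to 3, an L position)
n=5: L (options 4(W), 2(W) are all W)
n=6: W (go to 5, an L position)
n=7: L (options 6(W), 4(W) are all W)
n=8: W (go to 7, an L position)
n=9: L (options 8(W), 6(W) are all W)
n=10: W (go to 9, an L position)
n=11: L (options 10(W), 8(W) are all W)
n=12: W (go to 11, an L position)
n=13: L (options 12(W), 10(W) are all W)
n=14: W (go to 13, an L position)
n=15: L (options 14(W), 12(W) are all W)
n=16: W (go to 15, an L position)
n=17: L (options 16(W), 14(W) are all W)
n=18: W (go to 17, an L position)
n=19: L (options 18(W), 16(W) are all W)
n=20: W (go to 19, an L position)
n=21: L (options 20(W), 18(W) are all W)
n=22: W (go to 21, an L position)
n=23: L (options 22(W), 20(W) are all W)
The losing starting values of n are exactly the entries labelled L in this table (12 of them).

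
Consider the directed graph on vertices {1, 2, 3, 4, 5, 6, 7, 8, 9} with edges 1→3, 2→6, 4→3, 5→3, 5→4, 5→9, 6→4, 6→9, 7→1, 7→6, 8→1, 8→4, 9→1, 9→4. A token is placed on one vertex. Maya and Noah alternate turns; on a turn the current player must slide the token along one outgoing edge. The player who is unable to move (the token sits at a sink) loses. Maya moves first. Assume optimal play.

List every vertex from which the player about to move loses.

2, 3, 7, 8, 9

Label each position W (a win for the player to move) or L (a loss). A position with no legal move is L; any other position is W exactly when some move reaches an L, and L when every move reaches a W.
Every edge goes from a vertex to one that appears earlier in the order 3, 4, 1, 9, 8, 5, 6, 2, 7, so processing vertices in that order labels each vertex after all of its successors.
3: no outgoing edge → L
4: W (go to 3, an L position)
1: W (go to 3, an L position)
9: L (options 1(W), 4(W) are all W)
8: L (options 1(W), 4(W) are all W)
5: W (go to 9, an L position)
6: W (go to 9, an L position)
2: L (sole option 6(W) is W)
7: L (options 6(W), 1(W) are all W)
Reading off the rows marked L gives the requested list; there are 5 such vertices.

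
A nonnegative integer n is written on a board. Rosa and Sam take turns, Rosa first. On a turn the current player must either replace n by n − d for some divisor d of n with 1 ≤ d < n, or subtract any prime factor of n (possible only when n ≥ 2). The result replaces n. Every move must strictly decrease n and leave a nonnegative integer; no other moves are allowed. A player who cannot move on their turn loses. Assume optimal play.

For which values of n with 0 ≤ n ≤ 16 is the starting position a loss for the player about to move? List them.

Compute win/loss labels from the base case upward. A position with no move is L. Any other position is W if it can reach an L in one move, else L.
n=0: no move → L
n=1: no move → L
n=2: reaches L-position 0 → W
n=3: reaches L-position 0 → W
n=4: only reaches 2(W), 3(W), all W → L
n=5: reaches L-position 0 → W
n=6: reaches L-position 4 → W
n=7: reaches L-position 0 → W
n=8: reaches L-position 4 → W
n=9: only reaches 6(W), 8(W), all W → L
n=10: reaches L-position 9 → W
n=11: reaches L-position 0 → W
n=12: reaches L-position 9 → W
n=13: reaches L-position 0 → W
n=14: only reaches 7(W), 12(W), 13(W), all W → L
n=15: reaches L-position 14 → W
n=16: reaches L-position 14 → W
The losing starting values of n are exactly the entries labelled L in this table (5 of them).

0, 1, 4, 9, 14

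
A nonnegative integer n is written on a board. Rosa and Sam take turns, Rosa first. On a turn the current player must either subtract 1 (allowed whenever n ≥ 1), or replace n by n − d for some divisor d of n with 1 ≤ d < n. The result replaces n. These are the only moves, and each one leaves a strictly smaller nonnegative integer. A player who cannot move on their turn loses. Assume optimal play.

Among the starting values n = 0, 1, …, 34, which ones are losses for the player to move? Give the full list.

0, 2, 5, 7, 9, 11, 13, 15, 17, 19, 21, 23, 25, 27, 29, 31, 33

Build the W/L table. Terminal = L. A non-terminal position is W if it has a move to some L; otherwise it is L.
n=0: no move → L
n=1: →0(L), so W
n=2: →1(W) only, which is W, so L
n=3: →2(L), so W
n=4: →2(L), so W
n=5: →4(W) only, which is W, so L
n=6: →5(L), so W
n=7: →6(W) only, which is W, so L
n=8: →7(L), so W
n=9: →6(W), 8(W) — all W, so L
n=10: →5(L), so W
n=11: →10(W) only, which is W, so L
n=12: →9(L), so W
n=13: →12(W) only, which is W, so L
n=14: →7(L), so W
n=15: →10(W), 12(W), 14(W) — all W, so L
n=16: →15(L), so W
n=17: →16(W) only, which is W, so L
n=18: →9(L), so W
n=19: →18(W) only, which is W, so L
n=20: →15(L), so W
n=21: →14(W), 18(W), 20(W) — all W, so L
n=22: →11(L), so W
n=23: →22(W) only, which is W, so L
n=24: →21(L), so W
n=25: →20(W), 24(W) — all W, so L
n=26: →13(L), so W
n=27: →18(W), 24(W), 26(W) — all W, so L
n=28: →21(L), so W
n=29: →28(W) only, which is W, so L
n=30: →15(L), so W
n=31: →30(W) only, which is W, so L
n=32: →31(L), so W
n=33: →22(W), 30(W), 32(W) — all W, so L
n=34: →17(L), so W
Reading off the rows marked L gives the requested list; there are 17 such values of n.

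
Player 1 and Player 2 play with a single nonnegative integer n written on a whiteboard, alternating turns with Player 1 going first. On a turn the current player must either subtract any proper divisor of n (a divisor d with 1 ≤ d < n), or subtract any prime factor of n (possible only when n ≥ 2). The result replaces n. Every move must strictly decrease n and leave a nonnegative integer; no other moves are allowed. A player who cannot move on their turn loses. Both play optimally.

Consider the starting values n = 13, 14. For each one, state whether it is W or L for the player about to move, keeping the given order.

13: W, 14: L

Label each position W (a win for the player to move) or L (a loss). A position with no legal move is L; any other position is W exactly when some move reaches an L, and L when every move reaches a W.
n=0: no move → L
n=1: no move → L
n=2: reaches L-position 0 → W
n=3: reaches L-position 0 → W
n=4: only reaches 2(W), 3(W), all W → L
n=5: reaches L-position 0 → W
n=6: reaches L-position 4 → W
n=7: reaches L-position 0 → W
n=8: reaches L-position 4 → W
n=9: only reaches 6(W), 8(W), all W → L
n=10: reaches L-position 9 → W
n=11: reaches L-position 0 → W
n=12: reaches L-position 9 → W
n=13: reaches L-position 0 → W
n=14: only reaches 7(W), 12(W), 13(W), all W → L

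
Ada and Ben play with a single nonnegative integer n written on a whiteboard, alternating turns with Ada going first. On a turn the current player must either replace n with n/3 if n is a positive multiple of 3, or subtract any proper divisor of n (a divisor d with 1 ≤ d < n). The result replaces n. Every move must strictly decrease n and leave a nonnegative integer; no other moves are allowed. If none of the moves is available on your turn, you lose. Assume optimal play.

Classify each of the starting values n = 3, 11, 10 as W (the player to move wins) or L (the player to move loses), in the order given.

Build the W/L table. Terminal = L. A non-terminal position is W if it has a move to some L; otherwise it is L.
n=0: no move → L
n=1: no move → L
n=2: →1(L), so W
n=3: →1(L), so W
n=4: →2(W), 3(W) — all W, so L
n=5: →4(L), so W
n=6: →4(L), so W
n=7: →6(W) only, which is W, so L
n=8: →4(L), so W
n=9: →3(W), 6(W), 8(W) — all W, so L
n=10: →9(L), so W
n=11: →10(W) only, which is W, so L

3: W, 11: L, 10: W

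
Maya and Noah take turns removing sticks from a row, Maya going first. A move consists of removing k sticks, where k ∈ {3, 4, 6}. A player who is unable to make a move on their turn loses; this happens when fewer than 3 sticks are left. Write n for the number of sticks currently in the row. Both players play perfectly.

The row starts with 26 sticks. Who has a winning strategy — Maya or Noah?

Compute win/loss labels from the base case upward. A position with no move is L. Any other position is W if it can reach an L in one move, else L.
n=0: no move → L
n=1: no move → L
n=2: no move → L
n=3: can move to 0, which is L ⇒ W
n=4: can move to 1, which is L ⇒ W
n=5: can move to 2, which is L ⇒ W
n=6: can move to 2, which is L ⇒ W
n=7: can move to 1, which is L ⇒ W
n=8: can move to 2, which is L ⇒ W
n=9: moves to 6(W), 5(W), 3(W); every one is W ⇒ L
n=10: moves to 7(W), 6(W), 4(W); every one is W ⇒ L
n=11: moves to 8(W), 7(W), 5(W); every one is W ⇒ L
n=12: can move to 9, which is L ⇒ W
n=13: can move to 10, which is L ⇒ W
n=14: can move to 11, which is L ⇒ W
n=15: can move to 11, which is L ⇒ W
n=16: can move to 10, which is L ⇒ W
n=17: can move to 11, which is L ⇒ W
n=18: moves to 15(W), 14(W), 12(W); every one is W ⇒ L
n=19: moves to 16(W), 15(W), 13(W); every one is W ⇒ L
n=20: moves to 17(W), 16(W), 14(W); every one is W ⇒ L
n=21: can move to 18, which is L ⇒ W
n=22: can move to 19, which is L ⇒ W
n=23: can move to 20, which is L ⇒ W
n=24: can move to 20, which is L ⇒ W
n=25: can move to 19, which is L ⇒ W
n=26: can move to 20, which is L ⇒ W
The starting position 26 is W: Maya should remove 6, leaving 20, handing over an L position.

Maya wins.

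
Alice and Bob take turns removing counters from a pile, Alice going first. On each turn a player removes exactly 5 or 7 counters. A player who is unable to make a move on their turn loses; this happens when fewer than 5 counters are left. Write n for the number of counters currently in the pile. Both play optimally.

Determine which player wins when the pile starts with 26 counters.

Bob wins.

Positions with no move are L. A position that does have a move is losing for the player to move precisely when every available move leads to a winning position for the opponent. Fill in the labels:
n=0: no move → L
n=1: no move → L
n=2: no move → L
n=3: no move → L
n=4: no move → L
n=5: W (go to 0, an L position)
n=6: W (go to 1, an L position)
n=7: W (go to 2, an L position)
n=8: W (go to 3, an L position)
n=9: W (go to 4, an L position)
n=10: W (go to 3, an L position)
n=11: W (go to 4, an L position)
n=12: L (options 7(W), 5(W) are all W)
n=13: L (options 8(W), 6(W) are all W)
n=14: L (options 9(W), 7(W) are all W)
n=15: L (options 10(W), 8(W) are all W)
n=16: L (options 11(W), 9(W) are all W)
n=17: W (go to 12, an L position)
n=18: W (go to 13, an L position)
n=19: W (go to 14, an L position)
n=20: W (go to 15, an L position)
n=21: W (go to 16, an L position)
n=22: W (go to 15, an L position)
n=23: W (go to 16, an L position)
n=24: L (options 19(W), 17(W) are all W)
n=25: L (options 20(W), 18(W) are all W)
n=26: L (options 21(W), 19(W) are all W)
Every move from 26 reaches a W position, so the mover loses.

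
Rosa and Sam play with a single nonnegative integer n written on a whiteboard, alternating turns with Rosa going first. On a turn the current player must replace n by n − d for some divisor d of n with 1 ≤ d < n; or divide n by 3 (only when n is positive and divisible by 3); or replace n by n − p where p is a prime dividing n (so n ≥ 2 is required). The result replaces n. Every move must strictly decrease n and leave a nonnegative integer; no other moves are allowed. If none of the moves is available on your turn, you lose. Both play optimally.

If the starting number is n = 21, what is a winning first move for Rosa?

Move to 14.

Work bottom-up. With no move the player to move loses. Otherwise the position is W if at least one move leads to an L position for the opponent, and L if every move leads to a W.
n=0: no move → L
n=1: no move → L
n=2: →0(L), so W
n=3: →0(L), so W
n=4: →2(W), 3(W) — all W, so L
n=5: →0(L), so W
n=6: →4(L), so W
n=7: →0(L), so W
n=8: →4(L), so W
n=9: →3(W), 6(W), 8(W) — all W, so L
n=10: →9(L), so W
n=11: →0(L), so W
n=12: →4(L), so W
n=13: →0(L), so W
n=14: →7(W), 12(W), 13(W) — all W, so L
n=15: →14(L), so W
n=16: →14(L), so W
n=17: →0(L), so W
n=18: →9(L), so W
n=19: →0(L), so W
n=20: →10(W), 15(W), 16(W), 18(W), 19(W) — all W, so L
n=21: →14(L), so W
From 21, the L positions reachable in one move are: 14, 20. Any move reaching one of these is winning.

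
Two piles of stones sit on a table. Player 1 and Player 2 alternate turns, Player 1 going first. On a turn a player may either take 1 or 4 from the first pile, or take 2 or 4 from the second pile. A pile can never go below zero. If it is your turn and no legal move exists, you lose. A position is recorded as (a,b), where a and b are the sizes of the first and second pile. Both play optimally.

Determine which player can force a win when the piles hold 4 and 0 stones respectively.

Player 1 wins.

Compute win/loss labels from the base case upward. A position with no move is L. Any other position is W if it can reach an L in one move, else L.
No move ever increases a pile, so every position that can arise here has a ≤ 4 and b ≤ 0; it is enough to label the cells with 0 ≤ a ≤ 4 and 0 ≤ b ≤ 0.
Every move lowers a or b (never raises either), so fill the grid row by row in increasing a, and left to right within a row: each cell's successors are then already labelled.
      b=0
a=0:    L
a=1:    W
a=2:    L
a=3:    W
a=4:    W
Cells with no legal move (terminal, hence L): (0,0).
The remaining L cells, each justified by listing all of its moves:
(2,0): →(1,0)(W) only, which is W, so L
Every other cell has at least one move into one of the L cells above, so it is W.
The starting position (4,0) is W: Player 1 should move to (0,0), handing over an L position.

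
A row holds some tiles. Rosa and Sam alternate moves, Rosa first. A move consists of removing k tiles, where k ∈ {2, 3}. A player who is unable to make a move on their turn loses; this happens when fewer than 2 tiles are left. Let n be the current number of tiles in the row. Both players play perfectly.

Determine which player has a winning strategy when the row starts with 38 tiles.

Classify positions by backward induction: terminal positions (no move available) are L. From any other position, the mover wins iff some move reaches an L.
n=0: no move → L
n=1: no move → L
n=2: can move to 0, which is L ⇒ W
n=3: can move to 1, which is L ⇒ W
n=4: can move to 1, which is L ⇒ W
n=5: moves to 3(W), 2(W); every one is W ⇒ L
n=6: moves to 4(W), 3(W); every one is W ⇒ L
n=7: can move to 5, which is L ⇒ W
n=8: can move to 6, which is L ⇒ W
n=9: can move to 6, which is L ⇒ W
n=10: moves to 8(W), 7(W); every one is W ⇒ L
n=11: moves to 9(W), 8(W); every one is W ⇒ L
n=12: can move to 10, which is L ⇒ W
n=13: can move to 11, which is L ⇒ W
n=14: can move to 11, which is L ⇒ W
n=15: moves to 13(W), 12(W); every one is W ⇒ L
n=16: moves to 14(W), 13(W); every one is W ⇒ L
n=17: can move to 15, which is L ⇒ W
n=18: can move to 16, which is L ⇒ W
n=19: can move to 16, which is L ⇒ W
n=20: moves to 18(W), 17(W); every one is W ⇒ L
n=21: moves to 19(W), 18(W); every one is W ⇒ L
n=22: can move to 20, which is L ⇒ W
n=23: can move to 21, which is L ⇒ W
n=24: can move to 21, which is L ⇒ W
n=25: moves to 23(W), 22(W); every one is W ⇒ L
n=26: moves to 24(W), 23(W); every one is W ⇒ L
n=27: can move to 25, which is L ⇒ W
n=28: can move to 26, which is L ⇒ W
n=29: can move to 26, which is L ⇒ W
n=30: moves to 28(W), 27(W); every one is W ⇒ L
n=31: moves to 29(W), 28(W); every one is W ⇒ L
n=32: can move to 30, which is L ⇒ W
n=33: can move to 31, which is L ⇒ W
n=34: can move to 31, which is L ⇒ W
n=35: moves to 33(W), 32(W); every one is W ⇒ L
n=36: moves to 34(W), 33(W); every one is W ⇒ L
n=37: can move to 35, which is L ⇒ W
n=38: can move to 36, which is L ⇒ W
From 38 Rosa can remove 2, leaving 36, reaching an L position.

Rosa wins.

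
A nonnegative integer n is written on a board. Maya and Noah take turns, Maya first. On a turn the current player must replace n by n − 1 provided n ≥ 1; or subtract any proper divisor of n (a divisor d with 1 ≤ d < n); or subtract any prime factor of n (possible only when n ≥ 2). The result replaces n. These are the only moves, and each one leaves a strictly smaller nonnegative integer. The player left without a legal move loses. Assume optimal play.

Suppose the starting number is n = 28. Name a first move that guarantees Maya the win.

Positions with no move are L. A position that does have a move is losing for the player to move precisely when every available move leads to a winning position for the opponent. Fill in the labels:
n=0: no move → L
n=1: can move to 0, which is L ⇒ W
n=2: can move to 0, which is L ⇒ W
n=3: can move to 0, which is L ⇒ W
n=4: moves to 2(W), 3(W); every one is W ⇒ L
n=5: can move to 0, which is L ⇒ W
n=6: can move to 4, which is L ⇒ W
n=7: can move to 0, which is L ⇒ W
n=8: can move to 4, which is L ⇒ W
n=9: moves to 6(W), 8(W); every one is W ⇒ L
n=10: can move to 9, which is L ⇒ W
n=11: can move to 0, which is L ⇒ W
n=12: can move to 9, which is L ⇒ W
n=13: can move to 0, which is L ⇒ W
n=14: moves to 7(W), 12(W), 13(W); every one is W ⇒ L
n=15: can move to 14, which is L ⇒ W
n=16: can move to 14, which is L ⇒ W
n=17: can move to 0, which is L ⇒ W
n=18: can move to 9, which is L ⇒ W
n=19: can move to 0, which is L ⇒ W
n=20: moves to 10(W), 15(W), 16(W), 18(W), 19(W); every one is W ⇒ L
n=21: can move to 14, which is L ⇒ W
n=22: can move to 20, which is L ⇒ W
n=23: can move to 0, which is L ⇒ W
n=24: can move to 20, which is L ⇒ W
n=25: can move to 20, which is L ⇒ W
n=26: moves to 13(W), 24(W), 25(W); every one is W ⇒ L
n=27: can move to 26, which is L ⇒ W
n=28: can move to 14, which is L ⇒ W
From 28, the L positions reachable in one move are: 14, 26. Any move reaching one of these is winning.

Move to 14.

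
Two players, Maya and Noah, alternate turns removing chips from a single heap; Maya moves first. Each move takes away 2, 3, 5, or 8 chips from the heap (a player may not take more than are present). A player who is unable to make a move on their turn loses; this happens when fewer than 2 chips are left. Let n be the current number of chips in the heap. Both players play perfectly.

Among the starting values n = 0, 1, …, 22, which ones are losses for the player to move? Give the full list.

Classify positions by backward induction: terminal positions (no move available) are L. From any other position, the mover wins iff some move reaches an L.
n=0: no move → L
n=1: no move → L
n=2: W (go to 0, an L position)
n=3: W (go to 1, an L position)
n=4: W (go to 1, an L position)
n=5: W (go to 0, an L position)
n=6: W (go to 1, an L position)
n=7: L (options 5(W), 4(W), 2(W) are all W)
n=8: W (go to 0, an L position)
n=9: W (go to 7, an L position)
n=10: W (go to 7, an L position)
n=11: L (options 9(W), 8(W), 6(W), 3(W) are all W)
n=12: W (go to 7, an L position)
n=13: W (go to 11, an L position)
n=14: W (go to 11, an L position)
n=15: W (go to 7, an L position)
n=16: W (go to 11, an L position)
n=17: L (options 15(W), 14(W), 12(W), 9(W) are all W)
n=18: L (options 16(W), 15(W), 13(W), 10(W) are all W)
n=19: W (go to 17, an L position)
n=20: W (go to 18, an L position)
n=21: W (go to 18, an L position)
n=22: W (go to 17, an L position)
The losing starting values of n are exactly the entries labelled L in this table (6 of them).

0, 1, 7, 11, 17, 18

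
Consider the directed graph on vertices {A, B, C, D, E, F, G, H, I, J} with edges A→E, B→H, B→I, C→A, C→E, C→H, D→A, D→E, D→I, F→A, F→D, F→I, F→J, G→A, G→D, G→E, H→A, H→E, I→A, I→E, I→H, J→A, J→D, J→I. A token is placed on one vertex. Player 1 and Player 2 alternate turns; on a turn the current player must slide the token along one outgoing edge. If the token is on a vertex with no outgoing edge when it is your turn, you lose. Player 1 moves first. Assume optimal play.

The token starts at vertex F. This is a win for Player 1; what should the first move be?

Compute win/loss labels from the base case upward. A position with no move is L. Any other position is W if it can reach an L in one move, else L.
Every edge goes from a vertex to one that appears earlier in the order E, A, H, C, I, D, J, G, F, B, so processing vertices in that order labels each vertex after all of its successors.
E: no outgoing edge → L
A: W (go to E, an L position)
H: W (go to E, an L position)
C: W (go to E, an L position)
I: W (go to E, an L position)
D: W (go to E, an L position)
J: L (options D(W), I(W), A(W) are all W)
G: W (go to E, an L position)
F: W (go to J, an L position)
B: L (options I(W), H(W) are all W)
From F, the L positions reachable in one move are: J.

Move to J.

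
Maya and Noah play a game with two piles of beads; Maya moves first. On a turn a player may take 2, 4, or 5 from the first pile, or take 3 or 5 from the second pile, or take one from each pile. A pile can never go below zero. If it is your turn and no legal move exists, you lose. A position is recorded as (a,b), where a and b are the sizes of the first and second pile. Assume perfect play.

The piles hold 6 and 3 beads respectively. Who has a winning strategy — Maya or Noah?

Classify positions by backward induction: terminal positions (no move available) are L. From any other position, the mover wins iff some move reaches an L.
No move ever increases a pile, so every position that can arise here has a ≤ 6 and b ≤ 3; it is enough to label the cells with 0 ≤ a ≤ 6 and 0 ≤ b ≤ 3.
Every move lowers a or b (never raises either), so fill the grid row by row in increasing a, and left to right within a row: each cell's successors are then already labelled.
      b=0  b=1  b=2  b=3
a=0:    L    L    L    W
a=1:    L    W    W    W
a=2:    W    W    W    L
a=3:    W    L    L    L
a=4:    W    W    W    W
a=5:    W    W    W    W
a=6:    W    L    L    W
Cells with no legal move (terminal, hence L): (0,0), (0,1), (0,2), (1,0).
The remaining L cells, each justified by listing all of its moves:
(2,3): only reaches (0,3)(W), (2,0)(W), (1,2)(W), all W → L
(3,1): only reaches (1,1)(W), (2,0)(W), all W → L
(3,2): only reaches (1,2)(W), (2,1)(W), all W → L
(3,3): only reaches (1,3)(W), (3,0)(W), (2,2)(W), all W → L
(6,1): only reaches (4,1)(W), (2,1)(W), (1,1)(W), (5,0)(W), all W → L
(6,2): only reaches (4,2)(W), (2,2)(W), (1,2)(W), (5,1)(W), all W → L
Every other cell has at least one move into one of the L cells above, so it is W.
The starting position (6,3) is W: Maya should move to (2,3), handing over an L position.

Maya wins.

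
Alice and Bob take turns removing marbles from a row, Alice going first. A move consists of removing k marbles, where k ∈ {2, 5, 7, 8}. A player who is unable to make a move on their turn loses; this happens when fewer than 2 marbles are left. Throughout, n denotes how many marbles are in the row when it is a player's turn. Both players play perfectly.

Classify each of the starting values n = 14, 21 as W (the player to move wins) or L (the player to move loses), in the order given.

14: L, 21: W

Work bottom-up. With no move the player to move loses. Otherwise the position is W if at least one move leads to an L position for the opponent, and L if every move leads to a W.
n=0: no move → L
n=1: no move → L
n=2: can move to 0, which is L ⇒ W
n=3: can move to 1, which is L ⇒ W
n=4: the only move is to 2(W), a W ⇒ L
n=5: can move to 0, which is L ⇒ W
n=6: can move to 4, which is L ⇒ W
n=7: can move to 0, which is L ⇒ W
n=8: can move to 1, which is L ⇒ W
n=9: can move to 4, which is L ⇒ W
n=10: moves to 8(W), 5(W), 3(W), 2(W); every one is W ⇒ L
n=11: can move to 4, which is L ⇒ W
n=12: can move to 10, which is L ⇒ W
n=13: moves to 11(W), 8(W), 6(W), 5(W); every one is W ⇒ L
n=14: moves to 12(W), 9(W), 7(W), 6(W); every one is W ⇒ L
n=15: can move to 13, which is L ⇒ W
n=16: can move to 14, which is L ⇒ W
n=17: can move to 10, which is L ⇒ W
n=18: can move to 13, which is L ⇒ W
n=19: can move to 14, which is L ⇒ W
n=20: can move to 13, which is L ⇒ W
n=21: can move to 14, which is L ⇒ W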